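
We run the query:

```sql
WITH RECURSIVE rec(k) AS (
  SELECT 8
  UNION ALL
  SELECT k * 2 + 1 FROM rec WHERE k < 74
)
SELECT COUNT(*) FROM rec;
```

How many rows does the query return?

5

Base: k=8.
Iteration 1: 8 < 74 holds -> k = 8 * 2 + 1 = 17.
Iteration 2: 17 < 74 holds -> k = 17 * 2 + 1 = 35.
Iteration 3: 35 < 74 holds -> k = 35 * 2 + 1 = 71.
Iteration 4: 71 < 74 holds -> k = 71 * 2 + 1 = 143.
Iteration 5: 143 < 74 fails; recursion stops.
Total rows emitted: 5.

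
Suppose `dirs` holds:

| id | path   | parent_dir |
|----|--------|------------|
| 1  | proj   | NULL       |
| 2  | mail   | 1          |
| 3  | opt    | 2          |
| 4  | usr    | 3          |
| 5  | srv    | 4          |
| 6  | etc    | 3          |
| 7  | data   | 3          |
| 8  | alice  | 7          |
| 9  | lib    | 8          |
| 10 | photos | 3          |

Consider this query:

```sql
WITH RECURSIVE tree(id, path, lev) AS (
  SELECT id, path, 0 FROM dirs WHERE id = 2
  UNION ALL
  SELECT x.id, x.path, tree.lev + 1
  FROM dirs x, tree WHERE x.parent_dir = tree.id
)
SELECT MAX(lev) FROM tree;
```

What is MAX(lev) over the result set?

Base: id=2 (mail) at lev 0.
Iteration 1: rows with parent_dir in {2} -> opt (id 3, lev 1).
Iteration 2: rows with parent_dir in {3} -> usr (id 4, lev 2), etc (id 6, lev 2), data (id 7, lev 2), photos (id 10, lev 2).
Iteration 3: rows with parent_dir in {4,6,7,10} -> srv (id 5, lev 3), alice (id 8, lev 3).
Iteration 4: rows with parent_dir in {5,8} -> lib (id 9, lev 4).
Iteration 5: no rows with parent_dir in {9}; recursion stops.
lev values: 0, 1, 2, 2, 2, 2, 3, 3, 4; the maximum is 4.

4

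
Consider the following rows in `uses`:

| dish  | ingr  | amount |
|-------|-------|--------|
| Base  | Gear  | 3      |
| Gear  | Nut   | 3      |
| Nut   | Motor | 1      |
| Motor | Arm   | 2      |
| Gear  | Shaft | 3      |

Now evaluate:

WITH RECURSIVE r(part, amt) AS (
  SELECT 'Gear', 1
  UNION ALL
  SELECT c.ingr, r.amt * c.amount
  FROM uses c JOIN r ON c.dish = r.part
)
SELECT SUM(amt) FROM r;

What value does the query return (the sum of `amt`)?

Base: (Gear, amt=1).
Iteration 1: components of {Gear} -> Nut = 1*3 = 3, Shaft = 1*3 = 3.
Iteration 2: components of {Nut,Shaft} -> Motor = 3*1 = 3.
Iteration 3: components of {Motor} -> Arm = 3*2 = 6.
Iteration 4: no further components; recursion stops.
SUM(amt) = 1 + 3 + 3 + 3 + 6 = 16.

16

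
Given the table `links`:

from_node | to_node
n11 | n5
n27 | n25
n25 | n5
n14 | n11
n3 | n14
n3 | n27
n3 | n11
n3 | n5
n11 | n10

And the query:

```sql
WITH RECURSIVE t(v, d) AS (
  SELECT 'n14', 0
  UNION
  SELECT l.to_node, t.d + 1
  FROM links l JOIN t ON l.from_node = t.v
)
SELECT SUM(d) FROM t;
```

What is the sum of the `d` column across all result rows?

Base: (n14, d=0).
Iteration 1: edges from {n14} -> (n11, d=1).
Iteration 2: edges from {n11} -> (n10, d=2), (n5, d=2).
Iteration 3: no outgoing edges from {n10,n5}; recursion stops.
SUM(d) = 0 + 1 + 2 + 2 = 5.

5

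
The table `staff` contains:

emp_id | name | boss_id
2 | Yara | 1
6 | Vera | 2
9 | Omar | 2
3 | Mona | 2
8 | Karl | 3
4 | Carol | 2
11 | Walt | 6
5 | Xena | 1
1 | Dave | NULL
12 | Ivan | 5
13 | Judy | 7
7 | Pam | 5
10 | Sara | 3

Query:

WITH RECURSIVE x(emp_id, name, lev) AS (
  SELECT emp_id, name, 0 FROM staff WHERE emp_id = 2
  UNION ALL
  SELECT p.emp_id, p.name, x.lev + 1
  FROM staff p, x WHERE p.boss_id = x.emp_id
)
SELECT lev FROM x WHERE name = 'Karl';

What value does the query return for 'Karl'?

Base: emp_id=2 (Yara) at lev 0.
Iteration 1: rows with boss_id in {2} -> Mona (id 3, lev 1), Carol (id 4, lev 1), Vera (id 6, lev 1), Omar (id 9, lev 1).
Iteration 2: rows with boss_id in {3,4,6,9} -> Karl (id 8, lev 2), Sara (id 10, lev 2), Walt (id 11, lev 2).
Iteration 3: no rows with boss_id in {8,10,11}; recursion stops.

2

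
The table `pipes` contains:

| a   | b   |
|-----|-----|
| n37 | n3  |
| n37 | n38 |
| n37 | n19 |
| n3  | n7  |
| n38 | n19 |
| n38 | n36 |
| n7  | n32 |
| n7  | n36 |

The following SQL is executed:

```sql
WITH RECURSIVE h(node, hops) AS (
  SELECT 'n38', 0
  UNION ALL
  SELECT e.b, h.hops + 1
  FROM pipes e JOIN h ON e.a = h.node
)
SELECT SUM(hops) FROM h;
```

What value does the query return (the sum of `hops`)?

Base: (n38, hops=0).
Iteration 1: edges from {n38} -> (n19, hops=1), (n36, hops=1).
Iteration 2: no outgoing edges from {n19,n36}; recursion stops.
SUM(hops) = 0 + 1 + 1 = 2.

2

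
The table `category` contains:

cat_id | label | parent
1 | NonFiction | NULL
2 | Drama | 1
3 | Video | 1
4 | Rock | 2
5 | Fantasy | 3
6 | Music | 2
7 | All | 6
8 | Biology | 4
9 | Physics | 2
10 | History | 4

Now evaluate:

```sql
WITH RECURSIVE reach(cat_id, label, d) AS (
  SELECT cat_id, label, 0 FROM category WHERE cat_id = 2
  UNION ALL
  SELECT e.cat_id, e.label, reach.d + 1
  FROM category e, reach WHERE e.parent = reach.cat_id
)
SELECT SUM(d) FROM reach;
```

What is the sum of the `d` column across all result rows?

9

Base: cat_id=2 (Drama) at d 0.
Iteration 1: rows with parent in {2} -> Rock (id 4, d 1), Music (id 6, d 1), Physics (id 9, d 1).
Iteration 2: rows with parent in {4,6,9} -> All (id 7, d 2), Biology (id 8, d 2), History (id 10, d 2).
Iteration 3: no rows with parent in {7,8,10}; recursion stops.
SUM(d) = 0 + 1 + 1 + 1 + 2 + 2 + 2 = 9.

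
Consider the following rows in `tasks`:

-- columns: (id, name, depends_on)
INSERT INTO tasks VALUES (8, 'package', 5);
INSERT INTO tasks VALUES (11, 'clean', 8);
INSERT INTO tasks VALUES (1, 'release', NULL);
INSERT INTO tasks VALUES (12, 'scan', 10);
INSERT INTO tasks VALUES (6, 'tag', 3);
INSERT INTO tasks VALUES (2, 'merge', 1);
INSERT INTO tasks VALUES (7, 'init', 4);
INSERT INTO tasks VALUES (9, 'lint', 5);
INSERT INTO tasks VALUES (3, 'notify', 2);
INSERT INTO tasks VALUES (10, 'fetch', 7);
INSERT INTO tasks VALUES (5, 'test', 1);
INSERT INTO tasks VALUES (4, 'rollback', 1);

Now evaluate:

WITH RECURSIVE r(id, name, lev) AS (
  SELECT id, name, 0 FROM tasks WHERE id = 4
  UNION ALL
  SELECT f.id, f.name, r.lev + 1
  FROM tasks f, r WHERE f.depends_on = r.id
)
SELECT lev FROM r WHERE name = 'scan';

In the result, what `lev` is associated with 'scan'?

Base: id=4 (rollback) at lev 0.
Iteration 1: rows with depends_on in {4} -> init (id 7, lev 1).
Iteration 2: rows with depends_on in {7} -> fetch (id 10, lev 2).
Iteration 3: rows with depends_on in {10} -> scan (id 12, lev 3).
Iteration 4: no rows with depends_on in {12}; recursion stops.

3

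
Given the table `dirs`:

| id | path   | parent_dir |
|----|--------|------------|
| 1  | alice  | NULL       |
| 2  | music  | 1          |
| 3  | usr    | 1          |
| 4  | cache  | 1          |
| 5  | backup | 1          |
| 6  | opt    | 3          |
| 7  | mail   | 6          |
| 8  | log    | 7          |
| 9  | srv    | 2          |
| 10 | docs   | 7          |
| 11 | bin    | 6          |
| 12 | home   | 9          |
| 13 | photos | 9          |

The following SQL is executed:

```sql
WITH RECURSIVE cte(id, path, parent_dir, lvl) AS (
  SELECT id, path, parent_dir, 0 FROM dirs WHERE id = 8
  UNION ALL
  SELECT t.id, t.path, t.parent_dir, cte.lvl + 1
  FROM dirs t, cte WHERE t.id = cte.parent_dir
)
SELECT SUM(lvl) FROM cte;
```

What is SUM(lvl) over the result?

Base: id=8 (log), parent_dir=7, lvl 0.
Iteration 1: join on id=7 -> mail (id 7, parent_dir=6, lvl 1).
Iteration 2: join on id=6 -> opt (id 6, parent_dir=3, lvl 2).
Iteration 3: join on id=3 -> usr (id 3, parent_dir=1, lvl 3).
Iteration 4: join on id=1 -> alice (id 1, parent_dir=NULL, lvl 4).
Iteration 5: parent_dir is NULL; no match; recursion stops.
SUM(lvl) = 0 + 1 + 2 + 3 + 4 = 10.

10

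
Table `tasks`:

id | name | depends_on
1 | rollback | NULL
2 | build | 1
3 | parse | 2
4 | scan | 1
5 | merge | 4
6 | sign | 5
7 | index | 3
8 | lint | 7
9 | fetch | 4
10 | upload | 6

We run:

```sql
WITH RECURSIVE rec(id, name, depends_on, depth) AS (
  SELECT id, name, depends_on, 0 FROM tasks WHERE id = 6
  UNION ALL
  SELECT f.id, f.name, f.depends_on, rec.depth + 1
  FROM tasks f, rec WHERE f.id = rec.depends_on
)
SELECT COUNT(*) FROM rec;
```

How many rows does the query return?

4

Base: id=6 (sign), depends_on=5, depth 0.
Iteration 1: join on id=5 -> merge (id 5, depends_on=4, depth 1).
Iteration 2: join on id=4 -> scan (id 4, depends_on=1, depth 2).
Iteration 3: join on id=1 -> rollback (id 1, depends_on=NULL, depth 3).
Iteration 4: depends_on is NULL; no match; recursion stops.
Total rows emitted: 4.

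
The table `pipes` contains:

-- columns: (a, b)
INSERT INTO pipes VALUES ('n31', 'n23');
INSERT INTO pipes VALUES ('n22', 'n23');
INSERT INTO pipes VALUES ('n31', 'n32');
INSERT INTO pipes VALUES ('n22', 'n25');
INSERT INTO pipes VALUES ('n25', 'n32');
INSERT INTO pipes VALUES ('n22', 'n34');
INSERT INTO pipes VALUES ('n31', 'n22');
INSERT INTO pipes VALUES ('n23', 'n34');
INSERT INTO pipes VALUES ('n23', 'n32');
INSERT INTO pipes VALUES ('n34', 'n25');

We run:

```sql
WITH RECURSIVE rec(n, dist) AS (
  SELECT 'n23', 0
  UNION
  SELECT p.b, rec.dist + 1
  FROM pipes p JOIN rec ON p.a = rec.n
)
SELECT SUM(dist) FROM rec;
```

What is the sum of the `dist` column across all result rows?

7

Base: (n23, dist=0).
Iteration 1: edges from {n23} -> (n32, dist=1), (n34, dist=1).
Iteration 2: edges from {n32,n34} -> (n25, dist=2).
Iteration 3: edges from {n25} -> (n32, dist=3).
Iteration 4: no outgoing edges from {n32}; recursion stops.
SUM(dist) = 0 + 1 + 1 + 2 + 3 = 7.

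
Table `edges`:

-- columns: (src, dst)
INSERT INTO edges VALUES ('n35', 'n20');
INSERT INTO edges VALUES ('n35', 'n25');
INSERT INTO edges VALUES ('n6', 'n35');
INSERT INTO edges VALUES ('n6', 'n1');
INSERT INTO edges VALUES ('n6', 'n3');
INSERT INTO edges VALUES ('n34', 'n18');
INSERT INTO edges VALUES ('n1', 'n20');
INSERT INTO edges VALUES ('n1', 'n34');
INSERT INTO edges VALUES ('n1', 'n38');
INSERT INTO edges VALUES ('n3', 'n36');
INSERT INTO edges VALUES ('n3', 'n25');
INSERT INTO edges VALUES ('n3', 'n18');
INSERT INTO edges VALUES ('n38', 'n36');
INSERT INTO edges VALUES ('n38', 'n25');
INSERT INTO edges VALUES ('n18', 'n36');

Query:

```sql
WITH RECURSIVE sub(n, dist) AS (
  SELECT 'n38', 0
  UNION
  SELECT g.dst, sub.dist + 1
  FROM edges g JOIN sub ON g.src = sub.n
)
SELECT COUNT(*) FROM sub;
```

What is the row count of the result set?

Base: (n38, dist=0).
Iteration 1: edges from {n38} -> (n25, dist=1), (n36, dist=1).
Iteration 2: no outgoing edges from {n25,n36}; recursion stops.
Total rows emitted: 3.

3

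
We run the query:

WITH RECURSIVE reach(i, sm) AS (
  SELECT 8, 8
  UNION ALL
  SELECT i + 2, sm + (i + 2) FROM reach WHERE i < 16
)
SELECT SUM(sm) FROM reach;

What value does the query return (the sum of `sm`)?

160

Base: i=8, sm=8.
Iteration 1: 8 < 16 holds -> i = 8 + 2 = 10, sm = 8 + 10 = 18.
Iteration 2: 10 < 16 holds -> i = 10 + 2 = 12, sm = 18 + 12 = 30.
Iteration 3: 12 < 16 holds -> i = 12 + 2 = 14, sm = 30 + 14 = 44.
Iteration 4: 14 < 16 holds -> i = 14 + 2 = 16, sm = 44 + 16 = 60.
Iteration 5: 16 < 16 fails; recursion stops.
SUM(sm) = 8 + 18 + 30 + 44 + 60 = 160.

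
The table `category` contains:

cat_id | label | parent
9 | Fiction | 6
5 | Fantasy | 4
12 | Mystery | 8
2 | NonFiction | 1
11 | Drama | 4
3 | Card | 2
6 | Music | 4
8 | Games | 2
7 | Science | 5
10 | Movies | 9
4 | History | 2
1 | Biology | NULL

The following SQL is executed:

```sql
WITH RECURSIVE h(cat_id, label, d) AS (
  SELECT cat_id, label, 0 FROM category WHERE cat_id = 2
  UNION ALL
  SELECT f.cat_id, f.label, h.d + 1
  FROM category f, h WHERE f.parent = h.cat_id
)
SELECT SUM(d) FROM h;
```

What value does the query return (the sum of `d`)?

21

Base: cat_id=2 (NonFiction) at d 0.
Iteration 1: rows with parent in {2} -> Card (id 3, d 1), History (id 4, d 1), Games (id 8, d 1).
Iteration 2: rows with parent in {3,4,8} -> Fantasy (id 5, d 2), Music (id 6, d 2), Drama (id 11, d 2), Mystery (id 12, d 2).
Iteration 3: rows with parent in {5,6,11,12} -> Science (id 7, d 3), Fiction (id 9, d 3).
Iteration 4: rows with parent in {7,9} -> Movies (id 10, d 4).
Iteration 5: no rows with parent in {10}; recursion stops.
SUM(d) = 0 + 1 + 1 + 1 + 2 + 2 + 2 + 2 + 3 + 3 + 4 = 21.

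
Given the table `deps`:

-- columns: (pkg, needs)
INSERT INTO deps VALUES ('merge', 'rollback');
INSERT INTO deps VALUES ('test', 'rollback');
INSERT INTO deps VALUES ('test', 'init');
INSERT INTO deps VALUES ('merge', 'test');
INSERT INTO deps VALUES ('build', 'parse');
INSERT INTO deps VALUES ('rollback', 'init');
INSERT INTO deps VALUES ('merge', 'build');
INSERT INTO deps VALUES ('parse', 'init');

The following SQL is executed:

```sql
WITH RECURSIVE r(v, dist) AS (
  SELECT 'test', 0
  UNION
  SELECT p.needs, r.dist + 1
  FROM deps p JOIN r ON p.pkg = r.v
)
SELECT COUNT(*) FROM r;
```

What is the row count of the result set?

4

Base: (test, dist=0).
Iteration 1: edges from {test} -> (init, dist=1), (rollback, dist=1).
Iteration 2: edges from {init,rollback} -> (init, dist=2).
Iteration 3: no outgoing edges from {init}; recursion stops.
Total rows emitted: 4.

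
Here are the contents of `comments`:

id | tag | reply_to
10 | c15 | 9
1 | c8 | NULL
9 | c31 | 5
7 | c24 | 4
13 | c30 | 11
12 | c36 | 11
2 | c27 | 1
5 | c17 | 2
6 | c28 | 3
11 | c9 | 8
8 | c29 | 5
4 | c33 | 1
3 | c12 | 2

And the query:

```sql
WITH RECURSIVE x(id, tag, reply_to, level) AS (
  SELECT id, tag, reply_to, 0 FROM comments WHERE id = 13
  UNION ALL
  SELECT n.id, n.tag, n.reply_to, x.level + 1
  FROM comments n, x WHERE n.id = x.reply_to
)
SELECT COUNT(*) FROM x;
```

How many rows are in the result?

6

Base: id=13 (c30), reply_to=11, level 0.
Iteration 1: join on id=11 -> c9 (id 11, reply_to=8, level 1).
Iteration 2: join on id=8 -> c29 (id 8, reply_to=5, level 2).
Iteration 3: join on id=5 -> c17 (id 5, reply_to=2, level 3).
Iteration 4: join on id=2 -> c27 (id 2, reply_to=1, level 4).
Iteration 5: join on id=1 -> c8 (id 1, reply_to=NULL, level 5).
Iteration 6: reply_to is NULL; no match; recursion stops.
Total rows emitted: 6.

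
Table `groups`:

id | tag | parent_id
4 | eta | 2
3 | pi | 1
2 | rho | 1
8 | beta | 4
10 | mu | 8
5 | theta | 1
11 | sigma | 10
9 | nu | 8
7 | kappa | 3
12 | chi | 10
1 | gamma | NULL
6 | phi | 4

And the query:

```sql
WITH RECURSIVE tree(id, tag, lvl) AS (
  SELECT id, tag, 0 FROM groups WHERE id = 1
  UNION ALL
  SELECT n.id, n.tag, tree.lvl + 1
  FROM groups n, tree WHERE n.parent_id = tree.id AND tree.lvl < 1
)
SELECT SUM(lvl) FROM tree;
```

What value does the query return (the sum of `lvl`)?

3

Base: id=1 (gamma) at lvl 0.
Iteration 1: rows with parent_id in {1} -> rho (id 2, lvl 1), pi (id 3, lvl 1), theta (id 5, lvl 1).
Iteration 2: lvl < 1 fails for all current rows; recursion stops.
SUM(lvl) = 0 + 1 + 1 + 1 = 3.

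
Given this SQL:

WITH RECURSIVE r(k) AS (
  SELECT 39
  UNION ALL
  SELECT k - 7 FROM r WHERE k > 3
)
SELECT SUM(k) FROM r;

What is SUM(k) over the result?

Base: k=39.
Iteration 1: 39 > 3 holds -> k = 39 - 7 = 32.
Iteration 2: 32 > 3 holds -> k = 32 - 7 = 25.
Iteration 3: 25 > 3 holds -> k = 25 - 7 = 18.
Iteration 4: 18 > 3 holds -> k = 18 - 7 = 11.
Iteration 5: 11 > 3 holds -> k = 11 - 7 = 4.
Iteration 6: 4 > 3 holds -> k = 4 - 7 = -3.
Iteration 7: -3 > 3 fails; recursion stops.
SUM(k) = 39 + 32 + 25 + 18 + 11 + 4 + -3 = 126.

126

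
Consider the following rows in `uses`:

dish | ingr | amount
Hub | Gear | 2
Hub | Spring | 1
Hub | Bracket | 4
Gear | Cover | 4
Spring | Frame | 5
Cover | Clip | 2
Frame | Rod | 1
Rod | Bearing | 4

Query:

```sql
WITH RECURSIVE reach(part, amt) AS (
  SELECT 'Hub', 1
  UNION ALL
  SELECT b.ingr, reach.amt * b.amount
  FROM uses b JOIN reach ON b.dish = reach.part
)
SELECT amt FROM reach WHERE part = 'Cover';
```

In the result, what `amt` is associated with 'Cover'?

8

Base: (Hub, amt=1).
Iteration 1: components of {Hub} -> Bracket = 1*4 = 4, Gear = 1*2 = 2, Spring = 1*1 = 1.
Iteration 2: components of {Bracket,Gear,Spring} -> Cover = 2*4 = 8, Frame = 1*5 = 5.
Iteration 3: components of {Cover,Frame} -> Clip = 8*2 = 16, Rod = 5*1 = 5.
Iteration 4: components of {Clip,Rod} -> Bearing = 5*4 = 20.
Iteration 5: no further components; recursion stops.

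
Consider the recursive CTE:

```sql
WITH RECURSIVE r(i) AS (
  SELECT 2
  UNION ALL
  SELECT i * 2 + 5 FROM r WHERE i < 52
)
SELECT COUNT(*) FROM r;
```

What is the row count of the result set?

Base: i=2.
Iteration 1: 2 < 52 holds -> i = 2 * 2 + 5 = 9.
Iteration 2: 9 < 52 holds -> i = 9 * 2 + 5 = 23.
Iteration 3: 23 < 52 holds -> i = 23 * 2 + 5 = 51.
Iteration 4: 51 < 52 holds -> i = 51 * 2 + 5 = 107.
Iteration 5: 107 < 52 fails; recursion stops.
Total rows emitted: 5.

5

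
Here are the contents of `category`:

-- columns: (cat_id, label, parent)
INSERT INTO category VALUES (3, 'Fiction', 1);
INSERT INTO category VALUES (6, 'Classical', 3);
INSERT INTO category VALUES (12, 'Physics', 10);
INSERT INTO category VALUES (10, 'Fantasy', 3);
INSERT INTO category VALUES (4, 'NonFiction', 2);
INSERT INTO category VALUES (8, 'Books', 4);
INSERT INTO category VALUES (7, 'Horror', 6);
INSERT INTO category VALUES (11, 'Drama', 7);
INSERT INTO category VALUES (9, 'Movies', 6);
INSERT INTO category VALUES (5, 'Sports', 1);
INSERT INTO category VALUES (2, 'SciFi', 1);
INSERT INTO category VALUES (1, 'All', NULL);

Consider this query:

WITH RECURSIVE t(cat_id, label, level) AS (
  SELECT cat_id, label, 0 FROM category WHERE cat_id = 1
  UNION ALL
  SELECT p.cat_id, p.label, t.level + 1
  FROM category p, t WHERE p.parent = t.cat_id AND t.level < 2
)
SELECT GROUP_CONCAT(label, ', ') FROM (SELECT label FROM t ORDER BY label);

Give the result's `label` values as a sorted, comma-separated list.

Base: cat_id=1 (All) at level 0.
Iteration 1: rows with parent in {1} -> SciFi (id 2, level 1), Fiction (id 3, level 1), Sports (id 5, level 1).
Iteration 2: rows with parent in {2,3,5} -> NonFiction (id 4, level 2), Classical (id 6, level 2), Fantasy (id 10, level 2).
Iteration 3: level < 2 fails for all current rows; recursion stops.

All, Classical, Fantasy, Fiction, NonFiction, SciFi, Sports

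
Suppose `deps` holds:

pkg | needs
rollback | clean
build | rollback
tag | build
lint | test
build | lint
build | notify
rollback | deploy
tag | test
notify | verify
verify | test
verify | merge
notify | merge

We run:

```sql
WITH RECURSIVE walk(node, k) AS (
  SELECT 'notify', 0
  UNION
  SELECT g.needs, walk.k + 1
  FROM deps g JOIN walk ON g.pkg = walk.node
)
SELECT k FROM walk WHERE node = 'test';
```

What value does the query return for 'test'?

Base: (notify, k=0).
Iteration 1: edges from {notify} -> (merge, k=1), (verify, k=1).
Iteration 2: edges from {merge,verify} -> (merge, k=2), (test, k=2).
Iteration 3: no outgoing edges from {merge,test}; recursion stops.

2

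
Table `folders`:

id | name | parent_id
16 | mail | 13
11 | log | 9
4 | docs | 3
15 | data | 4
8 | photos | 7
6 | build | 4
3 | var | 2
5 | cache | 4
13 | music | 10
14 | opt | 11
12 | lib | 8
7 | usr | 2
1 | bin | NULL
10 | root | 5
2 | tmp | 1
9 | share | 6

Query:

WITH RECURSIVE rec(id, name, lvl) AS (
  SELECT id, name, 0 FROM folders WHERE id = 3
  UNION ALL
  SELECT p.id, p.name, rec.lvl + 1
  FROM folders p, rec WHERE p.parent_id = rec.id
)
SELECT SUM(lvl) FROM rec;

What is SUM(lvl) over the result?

Base: id=3 (var) at lvl 0.
Iteration 1: rows with parent_id in {3} -> docs (id 4, lvl 1).
Iteration 2: rows with parent_id in {4} -> cache (id 5, lvl 2), build (id 6, lvl 2), data (id 15, lvl 2).
Iteration 3: rows with parent_id in {5,6,15} -> share (id 9, lvl 3), root (id 10, lvl 3).
Iteration 4: rows with parent_id in {9,10} -> log (id 11, lvl 4), music (id 13, lvl 4).
Iteration 5: rows with parent_id in {11,13} -> opt (id 14, lvl 5), mail (id 16, lvl 5).
Iteration 6: no rows with parent_id in {14,16}; recursion stops.
SUM(lvl) = 0 + 1 + 2 + 2 + 2 + 3 + 3 + 4 + 4 + 5 + 5 = 31.

31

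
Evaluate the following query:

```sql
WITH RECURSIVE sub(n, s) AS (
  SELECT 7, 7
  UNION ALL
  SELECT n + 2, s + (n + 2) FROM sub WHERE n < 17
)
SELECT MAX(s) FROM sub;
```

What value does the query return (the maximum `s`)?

Base: n=7, s=7.
Iteration 1: 7 < 17 holds -> n = 7 + 2 = 9, s = 7 + 9 = 16.
Iteration 2: 9 < 17 holds -> n = 9 + 2 = 11, s = 16 + 11 = 27.
Iteration 3: 11 < 17 holds -> n = 11 + 2 = 13, s = 27 + 13 = 40.
Iteration 4: 13 < 17 holds -> n = 13 + 2 = 15, s = 40 + 15 = 55.
Iteration 5: 15 < 17 holds -> n = 15 + 2 = 17, s = 55 + 17 = 72.
Iteration 6: 17 < 17 fails; recursion stops.
s values: 7, 16, 27, 40, 55, 72; the maximum is 72.

72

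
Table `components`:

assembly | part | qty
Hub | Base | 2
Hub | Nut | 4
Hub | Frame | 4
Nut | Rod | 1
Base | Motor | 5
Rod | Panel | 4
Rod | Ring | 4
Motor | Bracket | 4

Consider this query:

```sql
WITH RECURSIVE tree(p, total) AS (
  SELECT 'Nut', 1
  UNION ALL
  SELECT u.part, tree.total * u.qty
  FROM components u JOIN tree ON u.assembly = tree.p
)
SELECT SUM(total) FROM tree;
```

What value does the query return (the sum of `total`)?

Base: (Nut, total=1).
Iteration 1: components of {Nut} -> Rod = 1*1 = 1.
Iteration 2: components of {Rod} -> Panel = 1*4 = 4, Ring = 1*4 = 4.
Iteration 3: no further components; recursion stops.
SUM(total) = 1 + 1 + 4 + 4 = 10.

10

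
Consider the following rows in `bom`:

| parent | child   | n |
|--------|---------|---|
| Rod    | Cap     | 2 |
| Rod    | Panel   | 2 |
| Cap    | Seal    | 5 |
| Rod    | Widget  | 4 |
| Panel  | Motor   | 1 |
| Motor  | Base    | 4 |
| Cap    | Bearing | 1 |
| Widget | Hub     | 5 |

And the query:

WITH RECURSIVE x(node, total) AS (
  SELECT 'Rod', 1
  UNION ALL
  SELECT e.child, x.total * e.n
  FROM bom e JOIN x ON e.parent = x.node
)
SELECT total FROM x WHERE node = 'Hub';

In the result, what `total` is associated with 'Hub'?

Base: (Rod, total=1).
Iteration 1: components of {Rod} -> Cap = 1*2 = 2, Panel = 1*2 = 2, Widget = 1*4 = 4.
Iteration 2: components of {Cap,Panel,Widget} -> Bearing = 2*1 = 2, Hub = 4*5 = 20, Motor = 2*1 = 2, Seal = 2*5 = 10.
Iteration 3: components of {Bearing,Hub,Motor,Seal} -> Base = 2*4 = 8.
Iteration 4: no further components; recursion stops.

20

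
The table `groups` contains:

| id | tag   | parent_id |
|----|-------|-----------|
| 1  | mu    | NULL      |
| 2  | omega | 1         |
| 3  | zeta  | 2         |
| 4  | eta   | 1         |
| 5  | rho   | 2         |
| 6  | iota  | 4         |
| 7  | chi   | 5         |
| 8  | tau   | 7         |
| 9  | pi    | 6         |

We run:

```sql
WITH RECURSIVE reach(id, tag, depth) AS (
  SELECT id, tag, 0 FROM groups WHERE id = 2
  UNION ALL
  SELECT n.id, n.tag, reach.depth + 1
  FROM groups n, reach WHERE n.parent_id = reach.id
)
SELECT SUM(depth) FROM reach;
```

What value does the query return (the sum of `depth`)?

Base: id=2 (omega) at depth 0.
Iteration 1: rows with parent_id in {2} -> zeta (id 3, depth 1), rho (id 5, depth 1).
Iteration 2: rows with parent_id in {3,5} -> chi (id 7, depth 2).
Iteration 3: rows with parent_id in {7} -> tau (id 8, depth 3).
Iteration 4: no rows with parent_id in {8}; recursion stops.
SUM(depth) = 0 + 1 + 1 + 2 + 3 = 7.

7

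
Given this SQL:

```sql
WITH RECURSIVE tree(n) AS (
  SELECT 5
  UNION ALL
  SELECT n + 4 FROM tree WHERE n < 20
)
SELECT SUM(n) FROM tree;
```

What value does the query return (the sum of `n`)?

65

Base: n=5.
Iteration 1: 5 < 20 holds -> n = 5 + 4 = 9.
Iteration 2: 9 < 20 holds -> n = 9 + 4 = 13.
Iteration 3: 13 < 20 holds -> n = 13 + 4 = 17.
Iteration 4: 17 < 20 holds -> n = 17 + 4 = 21.
Iteration 5: 21 < 20 fails; recursion stops.
SUM(n) = 5 + 9 + 13 + 17 + 21 = 65.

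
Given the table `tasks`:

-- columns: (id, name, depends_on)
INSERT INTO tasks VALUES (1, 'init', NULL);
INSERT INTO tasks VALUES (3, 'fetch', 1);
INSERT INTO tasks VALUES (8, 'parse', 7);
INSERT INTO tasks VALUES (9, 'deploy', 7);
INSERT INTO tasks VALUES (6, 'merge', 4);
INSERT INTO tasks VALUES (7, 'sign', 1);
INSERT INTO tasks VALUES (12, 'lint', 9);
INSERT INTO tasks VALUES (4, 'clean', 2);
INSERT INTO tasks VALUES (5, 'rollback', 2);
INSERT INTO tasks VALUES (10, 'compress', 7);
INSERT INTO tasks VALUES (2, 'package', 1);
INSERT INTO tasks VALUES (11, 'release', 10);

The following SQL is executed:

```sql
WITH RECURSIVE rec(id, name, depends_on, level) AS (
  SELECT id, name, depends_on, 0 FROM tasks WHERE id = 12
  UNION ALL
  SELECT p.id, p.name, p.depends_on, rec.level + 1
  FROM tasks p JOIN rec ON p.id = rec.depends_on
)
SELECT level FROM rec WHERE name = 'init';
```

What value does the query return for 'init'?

Base: id=12 (lint), depends_on=9, level 0.
Iteration 1: join on id=9 -> deploy (id 9, depends_on=7, level 1).
Iteration 2: join on id=7 -> sign (id 7, depends_on=1, level 2).
Iteration 3: join on id=1 -> init (id 1, depends_on=NULL, level 3).
Iteration 4: depends_on is NULL; no match; recursion stops.

3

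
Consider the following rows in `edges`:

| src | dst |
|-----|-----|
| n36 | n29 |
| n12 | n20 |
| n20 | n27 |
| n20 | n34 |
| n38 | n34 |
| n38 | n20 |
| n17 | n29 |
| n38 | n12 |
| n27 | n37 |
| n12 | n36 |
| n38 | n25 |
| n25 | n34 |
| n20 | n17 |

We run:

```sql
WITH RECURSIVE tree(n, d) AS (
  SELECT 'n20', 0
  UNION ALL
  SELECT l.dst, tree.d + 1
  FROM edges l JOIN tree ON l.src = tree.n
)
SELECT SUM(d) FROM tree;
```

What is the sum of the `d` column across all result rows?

7

Base: (n20, d=0).
Iteration 1: edges from {n20} -> (n17, d=1), (n27, d=1), (n34, d=1).
Iteration 2: edges from {n17,n27,n34} -> (n29, d=2), (n37, d=2).
Iteration 3: no outgoing edges from {n29,n37}; recursion stops.
SUM(d) = 0 + 1 + 1 + 1 + 2 + 2 = 7.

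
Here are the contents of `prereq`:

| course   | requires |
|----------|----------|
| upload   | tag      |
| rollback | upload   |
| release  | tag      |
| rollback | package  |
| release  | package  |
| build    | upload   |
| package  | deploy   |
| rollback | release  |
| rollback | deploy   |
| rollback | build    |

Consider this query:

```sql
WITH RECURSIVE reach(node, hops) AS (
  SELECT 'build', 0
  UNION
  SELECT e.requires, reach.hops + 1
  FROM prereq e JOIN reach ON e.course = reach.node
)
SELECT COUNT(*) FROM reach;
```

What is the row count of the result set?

3

Base: (build, hops=0).
Iteration 1: edges from {build} -> (upload, hops=1).
Iteration 2: edges from {upload} -> (tag, hops=2).
Iteration 3: no outgoing edges from {tag}; recursion stops.
Total rows emitted: 3.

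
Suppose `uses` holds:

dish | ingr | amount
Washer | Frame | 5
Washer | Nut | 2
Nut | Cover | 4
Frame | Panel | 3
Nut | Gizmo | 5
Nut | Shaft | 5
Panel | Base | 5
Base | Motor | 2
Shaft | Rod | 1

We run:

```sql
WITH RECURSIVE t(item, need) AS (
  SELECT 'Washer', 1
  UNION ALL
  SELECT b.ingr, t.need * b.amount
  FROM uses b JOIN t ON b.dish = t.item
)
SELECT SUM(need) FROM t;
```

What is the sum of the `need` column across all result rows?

286

Base: (Washer, need=1).
Iteration 1: components of {Washer} -> Frame = 1*5 = 5, Nut = 1*2 = 2.
Iteration 2: components of {Frame,Nut} -> Cover = 2*4 = 8, Gizmo = 2*5 = 10, Panel = 5*3 = 15, Shaft = 2*5 = 10.
Iteration 3: components of {Cover,Gizmo,Panel,Shaft} -> Base = 15*5 = 75, Rod = 10*1 = 10.
Iteration 4: components of {Base,Rod} -> Motor = 75*2 = 150.
Iteration 5: no further components; recursion stops.
SUM(need) = 1 + 5 + 2 + 15 + 8 + 10 + 10 + 75 + 10 + 150 = 286.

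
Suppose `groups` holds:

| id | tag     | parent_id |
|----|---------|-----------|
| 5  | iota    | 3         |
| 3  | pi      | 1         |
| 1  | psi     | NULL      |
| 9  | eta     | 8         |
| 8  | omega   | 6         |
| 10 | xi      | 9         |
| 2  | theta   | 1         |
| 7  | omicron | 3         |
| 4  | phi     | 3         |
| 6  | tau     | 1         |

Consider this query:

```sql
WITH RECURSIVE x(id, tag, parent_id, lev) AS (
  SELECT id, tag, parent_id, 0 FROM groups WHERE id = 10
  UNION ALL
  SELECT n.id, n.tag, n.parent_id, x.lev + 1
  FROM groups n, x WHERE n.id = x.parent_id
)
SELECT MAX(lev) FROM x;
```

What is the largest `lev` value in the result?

Base: id=10 (xi), parent_id=9, lev 0.
Iteration 1: join on id=9 -> eta (id 9, parent_id=8, lev 1).
Iteration 2: join on id=8 -> omega (id 8, parent_id=6, lev 2).
Iteration 3: join on id=6 -> tau (id 6, parent_id=1, lev 3).
Iteration 4: join on id=1 -> psi (id 1, parent_id=NULL, lev 4).
Iteration 5: parent_id is NULL; no match; recursion stops.
lev values: 0, 1, 2, 3, 4; the maximum is 4.

4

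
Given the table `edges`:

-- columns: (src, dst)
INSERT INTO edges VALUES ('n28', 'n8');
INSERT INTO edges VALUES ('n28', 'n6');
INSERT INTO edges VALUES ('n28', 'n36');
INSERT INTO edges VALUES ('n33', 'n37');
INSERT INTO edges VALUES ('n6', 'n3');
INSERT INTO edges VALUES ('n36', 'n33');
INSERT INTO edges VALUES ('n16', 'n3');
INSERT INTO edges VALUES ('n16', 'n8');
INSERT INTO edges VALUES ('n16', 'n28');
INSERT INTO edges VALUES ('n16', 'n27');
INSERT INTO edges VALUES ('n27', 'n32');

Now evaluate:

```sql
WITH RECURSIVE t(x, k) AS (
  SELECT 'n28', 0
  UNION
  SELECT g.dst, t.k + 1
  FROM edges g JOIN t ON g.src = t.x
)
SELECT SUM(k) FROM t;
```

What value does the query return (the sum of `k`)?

Base: (n28, k=0).
Iteration 1: edges from {n28} -> (n36, k=1), (n6, k=1), (n8, k=1).
Iteration 2: edges from {n36,n6,n8} -> (n3, k=2), (n33, k=2).
Iteration 3: edges from {n3,n33} -> (n37, k=3).
Iteration 4: no outgoing edges from {n37}; recursion stops.
SUM(k) = 0 + 1 + 1 + 1 + 2 + 2 + 3 = 10.

10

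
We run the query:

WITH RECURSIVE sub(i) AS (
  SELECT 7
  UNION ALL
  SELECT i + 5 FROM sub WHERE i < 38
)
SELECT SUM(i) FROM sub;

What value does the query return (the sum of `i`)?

196

Base: i=7.
Iteration 1: 7 < 38 holds -> i = 7 + 5 = 12.
Iteration 2: 12 < 38 holds -> i = 12 + 5 = 17.
Iteration 3: 17 < 38 holds -> i = 17 + 5 = 22.
Iteration 4: 22 < 38 holds -> i = 22 + 5 = 27.
Iteration 5: 27 < 38 holds -> i = 27 + 5 = 32.
Iteration 6: 32 < 38 holds -> i = 32 + 5 = 37.
Iteration 7: 37 < 38 holds -> i = 37 + 5 = 42.
Iteration 8: 42 < 38 fails; recursion stops.
SUM(i) = 7 + 12 + 17 + 22 + 27 + 32 + 37 + 42 = 196.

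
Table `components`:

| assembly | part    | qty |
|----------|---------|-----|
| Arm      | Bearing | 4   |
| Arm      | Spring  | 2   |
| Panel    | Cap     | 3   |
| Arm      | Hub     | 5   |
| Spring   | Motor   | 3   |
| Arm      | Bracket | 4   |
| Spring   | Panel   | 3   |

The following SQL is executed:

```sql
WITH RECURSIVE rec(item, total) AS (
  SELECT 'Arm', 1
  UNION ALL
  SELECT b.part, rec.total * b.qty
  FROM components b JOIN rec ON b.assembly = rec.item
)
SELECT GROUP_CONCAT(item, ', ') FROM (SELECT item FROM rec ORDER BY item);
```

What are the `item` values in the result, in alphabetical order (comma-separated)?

Base: (Arm, total=1).
Iteration 1: components of {Arm} -> Bearing = 1*4 = 4, Bracket = 1*4 = 4, Hub = 1*5 = 5, Spring = 1*2 = 2.
Iteration 2: components of {Bearing,Bracket,Hub,Spring} -> Motor = 2*3 = 6, Panel = 2*3 = 6.
Iteration 3: components of {Motor,Panel} -> Cap = 6*3 = 18.
Iteration 4: no further components; recursion stops.

Arm, Bearing, Bracket, Cap, Hub, Motor, Panel, Spring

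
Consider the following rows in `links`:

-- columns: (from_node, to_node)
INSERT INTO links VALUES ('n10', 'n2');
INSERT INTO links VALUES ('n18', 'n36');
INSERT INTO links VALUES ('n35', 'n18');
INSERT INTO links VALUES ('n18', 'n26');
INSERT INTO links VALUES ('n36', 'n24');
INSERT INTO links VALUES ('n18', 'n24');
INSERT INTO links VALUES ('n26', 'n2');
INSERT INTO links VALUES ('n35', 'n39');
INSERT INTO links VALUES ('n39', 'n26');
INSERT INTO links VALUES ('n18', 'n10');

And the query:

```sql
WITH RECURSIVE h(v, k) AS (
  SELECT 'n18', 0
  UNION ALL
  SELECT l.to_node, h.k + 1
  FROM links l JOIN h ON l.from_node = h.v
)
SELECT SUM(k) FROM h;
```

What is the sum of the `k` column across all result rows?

Base: (n18, k=0).
Iteration 1: edges from {n18} -> (n10, k=1), (n24, k=1), (n26, k=1), (n36, k=1).
Iteration 2: edges from {n10,n24,n26,n36} -> (n2, k=2) x2, (n24, k=2). [UNION ALL keeps all 3 new rows, including repeats]
Iteration 3: no outgoing edges from {n2,n24}; recursion stops.
SUM(k) = 0 + 1 + 1 + 1 + 1 + 2 + 2 + 2 = 10.

10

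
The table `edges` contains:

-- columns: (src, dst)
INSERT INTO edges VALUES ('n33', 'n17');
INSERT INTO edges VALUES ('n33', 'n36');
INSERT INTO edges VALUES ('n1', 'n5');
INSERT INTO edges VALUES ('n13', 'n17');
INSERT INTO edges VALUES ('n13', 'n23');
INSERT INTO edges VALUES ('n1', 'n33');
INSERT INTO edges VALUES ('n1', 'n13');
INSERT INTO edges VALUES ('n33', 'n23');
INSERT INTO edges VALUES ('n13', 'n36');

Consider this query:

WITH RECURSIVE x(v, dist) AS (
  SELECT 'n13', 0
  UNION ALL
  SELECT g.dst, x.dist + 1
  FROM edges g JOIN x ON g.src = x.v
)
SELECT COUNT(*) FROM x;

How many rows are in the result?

4

Base: (n13, dist=0).
Iteration 1: edges from {n13} -> (n17, dist=1), (n23, dist=1), (n36, dist=1).
Iteration 2: no outgoing edges from {n17,n23,n36}; recursion stops.
Total rows emitted: 4.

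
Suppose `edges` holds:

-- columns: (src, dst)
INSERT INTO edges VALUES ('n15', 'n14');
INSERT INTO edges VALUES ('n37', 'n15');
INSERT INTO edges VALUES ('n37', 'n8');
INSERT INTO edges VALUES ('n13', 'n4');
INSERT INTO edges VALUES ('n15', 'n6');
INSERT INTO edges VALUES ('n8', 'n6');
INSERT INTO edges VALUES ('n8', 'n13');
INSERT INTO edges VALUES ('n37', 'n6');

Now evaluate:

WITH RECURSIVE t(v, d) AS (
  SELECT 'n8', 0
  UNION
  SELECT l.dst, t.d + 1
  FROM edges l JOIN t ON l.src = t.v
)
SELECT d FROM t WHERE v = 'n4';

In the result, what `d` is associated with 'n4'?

2

Base: (n8, d=0).
Iteration 1: edges from {n8} -> (n13, d=1), (n6, d=1).
Iteration 2: edges from {n13,n6} -> (n4, d=2).
Iteration 3: no outgoing edges from {n4}; recursion stops.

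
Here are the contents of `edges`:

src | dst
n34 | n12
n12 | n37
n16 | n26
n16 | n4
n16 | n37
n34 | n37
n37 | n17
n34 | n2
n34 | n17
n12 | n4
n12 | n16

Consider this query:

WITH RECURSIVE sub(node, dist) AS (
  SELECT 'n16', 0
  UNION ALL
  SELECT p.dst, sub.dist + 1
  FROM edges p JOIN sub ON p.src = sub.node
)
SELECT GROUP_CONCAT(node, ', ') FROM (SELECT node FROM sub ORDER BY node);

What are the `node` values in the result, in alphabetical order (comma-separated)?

n16, n17, n26, n37, n4

Base: (n16, dist=0).
Iteration 1: edges from {n16} -> (n26, dist=1), (n37, dist=1), (n4, dist=1).
Iteration 2: edges from {n26,n37,n4} -> (n17, dist=2).
Iteration 3: no outgoing edges from {n17}; recursion stops.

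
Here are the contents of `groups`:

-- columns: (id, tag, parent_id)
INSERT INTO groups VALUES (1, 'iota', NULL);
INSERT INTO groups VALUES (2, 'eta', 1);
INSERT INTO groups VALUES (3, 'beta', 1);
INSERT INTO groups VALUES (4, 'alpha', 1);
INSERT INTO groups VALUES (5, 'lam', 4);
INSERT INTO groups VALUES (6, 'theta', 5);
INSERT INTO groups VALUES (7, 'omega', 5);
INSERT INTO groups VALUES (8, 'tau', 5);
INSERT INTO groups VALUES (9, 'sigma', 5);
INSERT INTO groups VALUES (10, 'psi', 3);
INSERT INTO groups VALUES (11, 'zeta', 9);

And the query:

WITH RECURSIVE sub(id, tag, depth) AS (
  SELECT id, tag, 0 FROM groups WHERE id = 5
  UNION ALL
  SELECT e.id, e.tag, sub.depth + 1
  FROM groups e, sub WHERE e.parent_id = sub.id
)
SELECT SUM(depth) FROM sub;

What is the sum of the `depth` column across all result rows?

Base: id=5 (lam) at depth 0.
Iteration 1: rows with parent_id in {5} -> theta (id 6, depth 1), omega (id 7, depth 1), tau (id 8, depth 1), sigma (id 9, depth 1).
Iteration 2: rows with parent_id in {6,7,8,9} -> zeta (id 11, depth 2).
Iteration 3: no rows with parent_id in {11}; recursion stops.
SUM(depth) = 0 + 1 + 1 + 1 + 1 + 2 = 6.

6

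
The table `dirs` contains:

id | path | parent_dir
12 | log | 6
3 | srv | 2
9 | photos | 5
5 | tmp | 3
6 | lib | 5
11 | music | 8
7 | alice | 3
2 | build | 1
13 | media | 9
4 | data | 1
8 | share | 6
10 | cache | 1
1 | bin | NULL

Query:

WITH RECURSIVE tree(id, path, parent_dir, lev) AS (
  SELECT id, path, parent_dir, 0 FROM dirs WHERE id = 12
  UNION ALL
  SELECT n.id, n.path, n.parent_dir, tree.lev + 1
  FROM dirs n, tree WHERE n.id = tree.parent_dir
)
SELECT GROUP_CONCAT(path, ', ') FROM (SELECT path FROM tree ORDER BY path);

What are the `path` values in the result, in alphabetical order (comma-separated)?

Base: id=12 (log), parent_dir=6, lev 0.
Iteration 1: join on id=6 -> lib (id 6, parent_dir=5, lev 1).
Iteration 2: join on id=5 -> tmp (id 5, parent_dir=3, lev 2).
Iteration 3: join on id=3 -> srv (id 3, parent_dir=2, lev 3).
Iteration 4: join on id=2 -> build (id 2, parent_dir=1, lev 4).
Iteration 5: join on id=1 -> bin (id 1, parent_dir=NULL, lev 5).
Iteration 6: parent_dir is NULL; no match; recursion stops.

bin, build, lib, log, srv, tmp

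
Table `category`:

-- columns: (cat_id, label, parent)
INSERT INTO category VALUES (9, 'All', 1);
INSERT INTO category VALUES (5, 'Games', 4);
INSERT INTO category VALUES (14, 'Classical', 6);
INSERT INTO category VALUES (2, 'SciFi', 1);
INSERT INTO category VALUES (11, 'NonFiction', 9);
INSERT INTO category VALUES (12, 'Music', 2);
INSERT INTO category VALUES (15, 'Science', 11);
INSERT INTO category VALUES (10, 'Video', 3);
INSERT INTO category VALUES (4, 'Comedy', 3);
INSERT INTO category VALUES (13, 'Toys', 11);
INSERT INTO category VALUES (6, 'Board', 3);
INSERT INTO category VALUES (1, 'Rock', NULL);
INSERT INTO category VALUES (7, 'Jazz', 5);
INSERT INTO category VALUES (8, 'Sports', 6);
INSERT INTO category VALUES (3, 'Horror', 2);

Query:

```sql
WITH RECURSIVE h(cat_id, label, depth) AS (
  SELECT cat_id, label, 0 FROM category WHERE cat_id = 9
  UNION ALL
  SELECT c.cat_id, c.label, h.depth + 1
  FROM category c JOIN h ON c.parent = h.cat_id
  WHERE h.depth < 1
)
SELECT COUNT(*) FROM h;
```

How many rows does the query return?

Base: cat_id=9 (All) at depth 0.
Iteration 1: rows with parent in {9} -> NonFiction (id 11, depth 1).
Iteration 2: depth < 1 fails for all current rows; recursion stops.
Total rows emitted: 2.

2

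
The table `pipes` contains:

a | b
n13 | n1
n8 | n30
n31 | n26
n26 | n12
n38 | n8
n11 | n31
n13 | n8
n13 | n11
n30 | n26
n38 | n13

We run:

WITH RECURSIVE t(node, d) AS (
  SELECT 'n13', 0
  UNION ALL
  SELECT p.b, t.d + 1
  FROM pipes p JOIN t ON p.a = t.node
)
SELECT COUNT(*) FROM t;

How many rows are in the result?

10

Base: (n13, d=0).
Iteration 1: edges from {n13} -> (n1, d=1), (n11, d=1), (n8, d=1).
Iteration 2: edges from {n1,n11,n8} -> (n30, d=2), (n31, d=2).
Iteration 3: edges from {n30,n31} -> (n26, d=3) x2. [UNION ALL keeps all 2 new rows, including repeats]
Iteration 4: edges from {n26} -> (n12, d=4) x2. [UNION ALL keeps all 2 new rows, including repeats]
Iteration 5: no outgoing edges from {n12}; recursion stops.
Total rows emitted: 10.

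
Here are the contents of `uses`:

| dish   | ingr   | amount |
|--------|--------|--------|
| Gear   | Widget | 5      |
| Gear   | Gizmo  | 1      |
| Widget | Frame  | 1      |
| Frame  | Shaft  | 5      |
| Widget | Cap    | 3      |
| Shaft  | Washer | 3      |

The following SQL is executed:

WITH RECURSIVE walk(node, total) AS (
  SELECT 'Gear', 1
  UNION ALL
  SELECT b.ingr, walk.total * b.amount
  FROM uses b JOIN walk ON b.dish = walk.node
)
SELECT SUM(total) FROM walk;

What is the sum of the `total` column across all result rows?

Base: (Gear, total=1).
Iteration 1: components of {Gear} -> Gizmo = 1*1 = 1, Widget = 1*5 = 5.
Iteration 2: components of {Gizmo,Widget} -> Cap = 5*3 = 15, Frame = 5*1 = 5.
Iteration 3: components of {Cap,Frame} -> Shaft = 5*5 = 25.
Iteration 4: components of {Shaft} -> Washer = 25*3 = 75.
Iteration 5: no further components; recursion stops.
SUM(total) = 1 + 5 + 1 + 5 + 15 + 25 + 75 = 127.

127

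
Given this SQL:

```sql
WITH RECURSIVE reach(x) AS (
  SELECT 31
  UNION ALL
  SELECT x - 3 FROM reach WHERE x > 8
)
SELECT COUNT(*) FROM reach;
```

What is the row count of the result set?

9

Base: x=31.
Iteration 1: 31 > 8 holds -> x = 31 - 3 = 28.
Iteration 2: 28 > 8 holds -> x = 28 - 3 = 25.
Iteration 3: 25 > 8 holds -> x = 25 - 3 = 22.
Iteration 4: 22 > 8 holds -> x = 22 - 3 = 19.
Iteration 5: 19 > 8 holds -> x = 19 - 3 = 16.
Iteration 6: 16 > 8 holds -> x = 16 - 3 = 13.
Iteration 7: 13 > 8 holds -> x = 13 - 3 = 10.
Iteration 8: 10 > 8 holds -> x = 10 - 3 = 7.
Iteration 9: 7 > 8 fails; recursion stops.
Total rows emitted: 9.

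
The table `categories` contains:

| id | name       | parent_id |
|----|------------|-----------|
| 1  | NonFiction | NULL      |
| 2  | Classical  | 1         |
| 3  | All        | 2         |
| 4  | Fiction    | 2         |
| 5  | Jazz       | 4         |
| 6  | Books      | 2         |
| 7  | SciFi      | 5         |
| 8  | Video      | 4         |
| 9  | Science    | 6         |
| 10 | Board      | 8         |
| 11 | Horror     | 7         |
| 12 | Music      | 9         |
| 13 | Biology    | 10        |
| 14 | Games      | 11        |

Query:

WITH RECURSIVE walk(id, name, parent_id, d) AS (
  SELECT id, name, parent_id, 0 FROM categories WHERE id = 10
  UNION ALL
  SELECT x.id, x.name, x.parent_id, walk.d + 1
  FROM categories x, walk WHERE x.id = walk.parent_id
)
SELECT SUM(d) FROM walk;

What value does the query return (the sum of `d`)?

Base: id=10 (Board), parent_id=8, d 0.
Iteration 1: join on id=8 -> Video (id 8, parent_id=4, d 1).
Iteration 2: join on id=4 -> Fiction (id 4, parent_id=2, d 2).
Iteration 3: join on id=2 -> Classical (id 2, parent_id=1, d 3).
Iteration 4: join on id=1 -> NonFiction (id 1, parent_id=NULL, d 4).
Iteration 5: parent_id is NULL; no match; recursion stops.
SUM(d) = 0 + 1 + 2 + 3 + 4 = 10.

10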